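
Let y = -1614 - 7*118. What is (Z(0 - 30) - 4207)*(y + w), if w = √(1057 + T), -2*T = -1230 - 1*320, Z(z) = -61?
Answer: 10413920 - 8536*√458 ≈ 1.0231e+7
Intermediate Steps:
T = 775 (T = -(-1230 - 1*320)/2 = -(-1230 - 320)/2 = -½*(-1550) = 775)
w = 2*√458 (w = √(1057 + 775) = √1832 = 2*√458 ≈ 42.802)
y = -2440 (y = -1614 - 1*826 = -1614 - 826 = -2440)
(Z(0 - 30) - 4207)*(y + w) = (-61 - 4207)*(-2440 + 2*√458) = -4268*(-2440 + 2*√458) = 10413920 - 8536*√458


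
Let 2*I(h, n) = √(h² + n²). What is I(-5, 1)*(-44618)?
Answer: -22309*√26 ≈ -1.1375e+5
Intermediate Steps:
I(h, n) = √(h² + n²)/2
I(-5, 1)*(-44618) = (√((-5)² + 1²)/2)*(-44618) = (√(25 + 1)/2)*(-44618) = (√26/2)*(-44618) = -22309*√26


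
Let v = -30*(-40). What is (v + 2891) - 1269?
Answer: 2822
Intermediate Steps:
v = 1200
(v + 2891) - 1269 = (1200 + 2891) - 1269 = 4091 - 1269 = 2822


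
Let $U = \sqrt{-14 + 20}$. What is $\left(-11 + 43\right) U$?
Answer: $32 \sqrt{6} \approx 78.384$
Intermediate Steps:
$U = \sqrt{6} \approx 2.4495$
$\left(-11 + 43\right) U = \left(-11 + 43\right) \sqrt{6} = 32 \sqrt{6}$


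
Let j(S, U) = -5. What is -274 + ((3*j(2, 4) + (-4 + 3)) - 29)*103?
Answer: -4909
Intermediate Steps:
-274 + ((3*j(2, 4) + (-4 + 3)) - 29)*103 = -274 + ((3*(-5) + (-4 + 3)) - 29)*103 = -274 + ((-15 - 1) - 29)*103 = -274 + (-16 - 29)*103 = -274 - 45*103 = -274 - 4635 = -4909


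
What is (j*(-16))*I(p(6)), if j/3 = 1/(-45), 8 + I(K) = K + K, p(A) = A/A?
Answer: -32/5 ≈ -6.4000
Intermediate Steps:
p(A) = 1
I(K) = -8 + 2*K (I(K) = -8 + (K + K) = -8 + 2*K)
j = -1/15 (j = 3/(-45) = 3*(-1/45) = -1/15 ≈ -0.066667)
(j*(-16))*I(p(6)) = (-1/15*(-16))*(-8 + 2*1) = 16*(-8 + 2)/15 = (16/15)*(-6) = -32/5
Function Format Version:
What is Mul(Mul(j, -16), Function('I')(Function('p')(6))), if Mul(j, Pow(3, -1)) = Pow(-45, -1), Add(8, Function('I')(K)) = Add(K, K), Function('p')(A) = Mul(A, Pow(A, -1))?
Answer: Rational(-32, 5) ≈ -6.4000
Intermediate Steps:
Function('p')(A) = 1
Function('I')(K) = Add(-8, Mul(2, K)) (Function('I')(K) = Add(-8, Add(K, K)) = Add(-8, Mul(2, K)))
j = Rational(-1, 15) (j = Mul(3, Pow(-45, -1)) = Mul(3, Rational(-1, 45)) = Rational(-1, 15) ≈ -0.066667)
Mul(Mul(j, -16), Function('I')(Function('p')(6))) = Mul(Mul(Rational(-1, 15), -16), Add(-8, Mul(2, 1))) = Mul(Rational(16, 15), Add(-8, 2)) = Mul(Rational(16, 15), -6) = Rational(-32, 5)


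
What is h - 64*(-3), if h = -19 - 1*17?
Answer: 156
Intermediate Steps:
h = -36 (h = -19 - 17 = -36)
h - 64*(-3) = -36 - 64*(-3) = -36 + 192 = 156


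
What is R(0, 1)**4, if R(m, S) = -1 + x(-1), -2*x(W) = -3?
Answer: 1/16 ≈ 0.062500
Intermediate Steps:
x(W) = 3/2 (x(W) = -1/2*(-3) = 3/2)
R(m, S) = 1/2 (R(m, S) = -1 + 3/2 = 1/2)
R(0, 1)**4 = (1/2)**4 = 1/16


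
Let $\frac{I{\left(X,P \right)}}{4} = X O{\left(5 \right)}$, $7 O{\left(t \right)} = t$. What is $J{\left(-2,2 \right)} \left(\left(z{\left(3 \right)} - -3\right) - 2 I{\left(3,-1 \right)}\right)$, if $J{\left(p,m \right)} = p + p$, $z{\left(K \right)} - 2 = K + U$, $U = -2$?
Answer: $\frac{312}{7} \approx 44.571$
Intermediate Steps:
$O{\left(t \right)} = \frac{t}{7}$
$z{\left(K \right)} = K$ ($z{\left(K \right)} = 2 + \left(K - 2\right) = 2 + \left(-2 + K\right) = K$)
$I{\left(X,P \right)} = \frac{20 X}{7}$ ($I{\left(X,P \right)} = 4 X \frac{1}{7} \cdot 5 = 4 X \frac{5}{7} = 4 \frac{5 X}{7} = \frac{20 X}{7}$)
$J{\left(p,m \right)} = 2 p$
$J{\left(-2,2 \right)} \left(\left(z{\left(3 \right)} - -3\right) - 2 I{\left(3,-1 \right)}\right) = 2 \left(-2\right) \left(\left(3 - -3\right) - 2 \cdot \frac{20}{7} \cdot 3\right) = - 4 \left(\left(3 + 3\right) - \frac{120}{7}\right) = - 4 \left(6 - \frac{120}{7}\right) = \left(-4\right) \left(- \frac{78}{7}\right) = \frac{312}{7}$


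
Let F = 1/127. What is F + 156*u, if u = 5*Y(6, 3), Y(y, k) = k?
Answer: 297181/127 ≈ 2340.0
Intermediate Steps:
F = 1/127 ≈ 0.0078740
u = 15 (u = 5*3 = 15)
F + 156*u = 1/127 + 156*15 = 1/127 + 2340 = 297181/127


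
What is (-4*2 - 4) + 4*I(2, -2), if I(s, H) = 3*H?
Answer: -36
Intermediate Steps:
(-4*2 - 4) + 4*I(2, -2) = (-4*2 - 4) + 4*(3*(-2)) = (-8 - 4) + 4*(-6) = -12 - 24 = -36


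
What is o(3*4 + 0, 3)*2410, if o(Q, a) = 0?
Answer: 0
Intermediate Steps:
o(3*4 + 0, 3)*2410 = 0*2410 = 0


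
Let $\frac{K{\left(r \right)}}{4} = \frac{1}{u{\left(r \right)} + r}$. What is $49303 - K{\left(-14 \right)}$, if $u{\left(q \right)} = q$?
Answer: $\frac{345122}{7} \approx 49303.0$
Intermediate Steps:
$K{\left(r \right)} = \frac{2}{r}$ ($K{\left(r \right)} = \frac{4}{r + r} = \frac{4}{2 r} = 4 \frac{1}{2 r} = \frac{2}{r}$)
$49303 - K{\left(-14 \right)} = 49303 - \frac{2}{-14} = 49303 - 2 \left(- \frac{1}{14}\right) = 49303 - - \frac{1}{7} = 49303 + \frac{1}{7} = \frac{345122}{7}$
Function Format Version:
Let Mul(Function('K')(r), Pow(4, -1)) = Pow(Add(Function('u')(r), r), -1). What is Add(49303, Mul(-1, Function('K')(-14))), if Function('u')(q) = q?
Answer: Rational(345122, 7) ≈ 49303.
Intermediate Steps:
Function('K')(r) = Mul(2, Pow(r, -1)) (Function('K')(r) = Mul(4, Pow(Add(r, r), -1)) = Mul(4, Pow(Mul(2, r), -1)) = Mul(4, Mul(Rational(1, 2), Pow(r, -1))) = Mul(2, Pow(r, -1)))
Add(49303, Mul(-1, Function('K')(-14))) = Add(49303, Mul(-1, Mul(2, Pow(-14, -1)))) = Add(49303, Mul(-1, Mul(2, Rational(-1, 14)))) = Add(49303, Mul(-1, Rational(-1, 7))) = Add(49303, Rational(1, 7)) = Rational(345122, 7)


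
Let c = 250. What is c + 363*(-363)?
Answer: -131519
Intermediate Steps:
c + 363*(-363) = 250 + 363*(-363) = 250 - 131769 = -131519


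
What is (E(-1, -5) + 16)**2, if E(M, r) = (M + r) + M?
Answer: 81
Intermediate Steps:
E(M, r) = r + 2*M
(E(-1, -5) + 16)**2 = ((-5 + 2*(-1)) + 16)**2 = ((-5 - 2) + 16)**2 = (-7 + 16)**2 = 9**2 = 81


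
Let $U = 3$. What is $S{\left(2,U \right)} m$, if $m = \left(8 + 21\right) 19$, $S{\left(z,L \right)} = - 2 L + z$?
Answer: $-2204$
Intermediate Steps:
$S{\left(z,L \right)} = z - 2 L$
$m = 551$ ($m = 29 \cdot 19 = 551$)
$S{\left(2,U \right)} m = \left(2 - 6\right) 551 = \left(-4\right) 551 = -2204$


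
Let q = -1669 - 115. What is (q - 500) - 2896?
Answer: -5180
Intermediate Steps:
q = -1784
(q - 500) - 2896 = (-1784 - 500) - 2896 = -2284 - 2896 = -5180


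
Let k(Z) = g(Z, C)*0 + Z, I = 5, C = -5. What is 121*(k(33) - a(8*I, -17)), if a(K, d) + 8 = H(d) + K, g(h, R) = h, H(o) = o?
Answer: 2178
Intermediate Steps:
a(K, d) = -8 + K + d (a(K, d) = -8 + (d + K) = -8 + (K + d) = -8 + K + d)
k(Z) = Z (k(Z) = Z*0 + Z = 0 + Z = Z)
121*(k(33) - a(8*I, -17)) = 121*(33 - (-8 + 8*5 - 17)) = 121*(33 - (-8 + 40 - 17)) = 121*(33 - 1*15) = 121*(33 - 15) = 121*18 = 2178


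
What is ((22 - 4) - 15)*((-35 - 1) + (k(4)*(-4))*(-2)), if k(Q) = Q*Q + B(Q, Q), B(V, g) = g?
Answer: 372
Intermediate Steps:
k(Q) = Q + Q² (k(Q) = Q*Q + Q = Q² + Q = Q + Q²)
((22 - 4) - 15)*((-35 - 1) + (k(4)*(-4))*(-2)) = ((22 - 4) - 15)*((-35 - 1) + ((4*(1 + 4))*(-4))*(-2)) = (18 - 15)*(-36 + ((4*5)*(-4))*(-2)) = 3*(-36 + (20*(-4))*(-2)) = 3*(-36 - 80*(-2)) = 3*(-36 + 160) = 3*124 = 372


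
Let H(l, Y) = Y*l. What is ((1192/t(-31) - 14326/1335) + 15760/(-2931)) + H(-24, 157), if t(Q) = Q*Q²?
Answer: -49012604529294/12952084115 ≈ -3784.1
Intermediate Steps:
t(Q) = Q³
((1192/t(-31) - 14326/1335) + 15760/(-2931)) + H(-24, 157) = ((1192/((-31)³) - 14326/1335) + 15760/(-2931)) + 157*(-24) = ((1192/(-29791) - 14326*1/1335) + 15760*(-1/2931)) - 3768 = ((1192*(-1/29791) - 14326/1335) - 15760/2931) - 3768 = ((-1192/29791 - 14326/1335) - 15760/2931) - 3768 = (-428377186/39770985 - 15760/2931) - 3768 = -209151583974/12952084115 - 3768 = -49012604529294/12952084115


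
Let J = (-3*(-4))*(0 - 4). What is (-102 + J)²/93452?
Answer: 5625/23363 ≈ 0.24077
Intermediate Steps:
J = -48 (J = 12*(-4) = -48)
(-102 + J)²/93452 = (-102 - 48)²/93452 = (-150)²*(1/93452) = 22500*(1/93452) = 5625/23363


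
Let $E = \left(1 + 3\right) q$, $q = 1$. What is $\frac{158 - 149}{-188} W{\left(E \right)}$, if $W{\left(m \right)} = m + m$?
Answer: $- \frac{18}{47} \approx -0.38298$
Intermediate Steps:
$E = 4$ ($E = \left(1 + 3\right) 1 = 4 \cdot 1 = 4$)
$W{\left(m \right)} = 2 m$
$\frac{158 - 149}{-188} W{\left(E \right)} = \frac{158 - 149}{-188} \cdot 2 \cdot 4 = 9 \left(- \frac{1}{188}\right) 8 = \left(- \frac{9}{188}\right) 8 = - \frac{18}{47}$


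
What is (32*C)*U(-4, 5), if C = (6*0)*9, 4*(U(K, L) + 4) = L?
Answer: 0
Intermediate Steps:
U(K, L) = -4 + L/4
C = 0 (C = 0*9 = 0)
(32*C)*U(-4, 5) = (32*0)*(-4 + (¼)*5) = 0*(-4 + 5/4) = 0*(-11/4) = 0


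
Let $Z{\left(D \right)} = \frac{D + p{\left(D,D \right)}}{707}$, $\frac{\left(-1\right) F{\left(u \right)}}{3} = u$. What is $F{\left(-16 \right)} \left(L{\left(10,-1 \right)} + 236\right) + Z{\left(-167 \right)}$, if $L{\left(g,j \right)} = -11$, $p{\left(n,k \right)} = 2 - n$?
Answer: $\frac{7635602}{707} \approx 10800.0$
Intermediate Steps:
$F{\left(u \right)} = - 3 u$
$Z{\left(D \right)} = \frac{2}{707}$ ($Z{\left(D \right)} = \frac{D - \left(-2 + D\right)}{707} = \frac{1}{707} \cdot 2 = \frac{2}{707}$)
$F{\left(-16 \right)} \left(L{\left(10,-1 \right)} + 236\right) + Z{\left(-167 \right)} = \left(-3\right) \left(-16\right) \left(-11 + 236\right) + \frac{2}{707} = 48 \cdot 225 + \frac{2}{707} = 10800 + \frac{2}{707} = \frac{7635602}{707}$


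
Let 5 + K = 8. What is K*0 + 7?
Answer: 7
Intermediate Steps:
K = 3 (K = -5 + 8 = 3)
K*0 + 7 = 3*0 + 7 = 0 + 7 = 7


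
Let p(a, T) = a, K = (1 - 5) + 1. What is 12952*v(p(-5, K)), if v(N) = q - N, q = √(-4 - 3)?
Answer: 64760 + 12952*I*√7 ≈ 64760.0 + 34268.0*I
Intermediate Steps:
K = -3 (K = -4 + 1 = -3)
q = I*√7 (q = √(-7) = I*√7 ≈ 2.6458*I)
v(N) = -N + I*√7 (v(N) = I*√7 - N = -N + I*√7)
12952*v(p(-5, K)) = 12952*(-1*(-5) + I*√7) = 12952*(5 + I*√7) = 64760 + 12952*I*√7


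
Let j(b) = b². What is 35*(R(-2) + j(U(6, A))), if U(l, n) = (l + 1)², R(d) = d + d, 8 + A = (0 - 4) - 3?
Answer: 83895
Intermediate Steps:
A = -15 (A = -8 + ((0 - 4) - 3) = -8 + (-4 - 3) = -8 - 7 = -15)
R(d) = 2*d
U(l, n) = (1 + l)²
35*(R(-2) + j(U(6, A))) = 35*(2*(-2) + ((1 + 6)²)²) = 35*(-4 + (7²)²) = 35*(-4 + 49²) = 35*(-4 + 2401) = 35*2397 = 83895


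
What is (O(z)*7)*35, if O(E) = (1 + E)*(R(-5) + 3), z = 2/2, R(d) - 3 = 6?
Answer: 5880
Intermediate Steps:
R(d) = 9 (R(d) = 3 + 6 = 9)
z = 1 (z = 2*(½) = 1)
O(E) = 12 + 12*E (O(E) = (1 + E)*(9 + 3) = (1 + E)*12 = 12 + 12*E)
(O(z)*7)*35 = ((12 + 12*1)*7)*35 = ((12 + 12)*7)*35 = (24*7)*35 = 168*35 = 5880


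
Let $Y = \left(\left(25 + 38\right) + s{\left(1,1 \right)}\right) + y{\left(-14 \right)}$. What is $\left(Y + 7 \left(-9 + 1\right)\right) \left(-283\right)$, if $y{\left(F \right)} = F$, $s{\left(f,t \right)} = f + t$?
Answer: $1415$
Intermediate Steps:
$Y = 51$ ($Y = \left(\left(25 + 38\right) + \left(1 + 1\right)\right) - 14 = \left(63 + 2\right) - 14 = 65 - 14 = 51$)
$\left(Y + 7 \left(-9 + 1\right)\right) \left(-283\right) = \left(51 + 7 \left(-9 + 1\right)\right) \left(-283\right) = \left(51 + 7 \left(-8\right)\right) \left(-283\right) = \left(51 - 56\right) \left(-283\right) = \left(-5\right) \left(-283\right) = 1415$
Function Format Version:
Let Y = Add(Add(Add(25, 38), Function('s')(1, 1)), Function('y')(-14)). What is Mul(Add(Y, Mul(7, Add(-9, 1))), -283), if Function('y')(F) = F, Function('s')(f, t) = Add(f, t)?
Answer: 1415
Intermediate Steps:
Y = 51 (Y = Add(Add(Add(25, 38), Add(1, 1)), -14) = Add(Add(63, 2), -14) = Add(65, -14) = 51)
Mul(Add(Y, Mul(7, Add(-9, 1))), -283) = Mul(Add(51, Mul(7, Add(-9, 1))), -283) = Mul(Add(51, Mul(7, -8)), -283) = Mul(Add(51, -56), -283) = Mul(-5, -283) = 1415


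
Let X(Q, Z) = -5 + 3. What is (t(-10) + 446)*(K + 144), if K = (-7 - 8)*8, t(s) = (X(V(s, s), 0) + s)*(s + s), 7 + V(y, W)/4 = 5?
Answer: 16464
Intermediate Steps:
V(y, W) = -8 (V(y, W) = -28 + 4*5 = -28 + 20 = -8)
X(Q, Z) = -2
t(s) = 2*s*(-2 + s) (t(s) = (-2 + s)*(s + s) = (-2 + s)*(2*s) = 2*s*(-2 + s))
K = -120 (K = -15*8 = -120)
(t(-10) + 446)*(K + 144) = (2*(-10)*(-2 - 10) + 446)*(-120 + 144) = (2*(-10)*(-12) + 446)*24 = (240 + 446)*24 = 686*24 = 16464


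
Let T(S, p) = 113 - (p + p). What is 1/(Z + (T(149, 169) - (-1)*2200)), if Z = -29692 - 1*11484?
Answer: -1/39201 ≈ -2.5510e-5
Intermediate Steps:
T(S, p) = 113 - 2*p
Z = -41176 (Z = -29692 - 11484 = -41176)
1/(Z + (T(149, 169) - (-1)*2200)) = 1/(-41176 + ((113 - 2*169) - (-1)*2200)) = 1/(-41176 + ((113 - 338) - 1*(-2200))) = 1/(-41176 + (-225 + 2200)) = 1/(-41176 + 1975) = 1/(-39201) = -1/39201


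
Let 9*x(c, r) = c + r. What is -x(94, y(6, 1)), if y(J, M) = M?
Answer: -95/9 ≈ -10.556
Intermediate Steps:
x(c, r) = c/9 + r/9 (x(c, r) = (c + r)/9 = c/9 + r/9)
-x(94, y(6, 1)) = -((1/9)*94 + (1/9)*1) = -(94/9 + 1/9) = -1*95/9 = -95/9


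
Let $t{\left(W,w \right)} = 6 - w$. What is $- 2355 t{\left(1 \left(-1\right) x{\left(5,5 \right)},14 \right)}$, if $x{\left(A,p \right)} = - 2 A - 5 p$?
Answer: $18840$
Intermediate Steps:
$x{\left(A,p \right)} = - 5 p - 2 A$
$- 2355 t{\left(1 \left(-1\right) x{\left(5,5 \right)},14 \right)} = - 2355 \left(6 - 14\right) = \left(-2355\right) \left(-8\right) = 18840$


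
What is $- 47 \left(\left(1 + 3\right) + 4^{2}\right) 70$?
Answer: $-65800$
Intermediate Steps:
$- 47 \left(\left(1 + 3\right) + 4^{2}\right) 70 = - 47 \left(4 + 16\right) 70 = \left(-47\right) 20 \cdot 70 = \left(-940\right) 70 = -65800$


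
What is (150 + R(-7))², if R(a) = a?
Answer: 20449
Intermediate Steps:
(150 + R(-7))² = (150 - 7)² = 143² = 20449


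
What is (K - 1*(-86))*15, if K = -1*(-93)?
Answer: 2685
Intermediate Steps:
K = 93
(K - 1*(-86))*15 = (93 - 1*(-86))*15 = (93 + 86)*15 = 179*15 = 2685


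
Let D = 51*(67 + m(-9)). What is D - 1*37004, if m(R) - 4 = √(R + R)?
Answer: -33383 + 153*I*√2 ≈ -33383.0 + 216.37*I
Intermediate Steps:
m(R) = 4 + √2*√R (m(R) = 4 + √(R + R) = 4 + √(2*R) = 4 + √2*√R)
D = 3621 + 153*I*√2 (D = 51*(67 + (4 + √2*√(-9))) = 51*(67 + (4 + √2*(3*I))) = 51*(67 + (4 + 3*I*√2)) = 51*(71 + 3*I*√2) = 3621 + 153*I*√2 ≈ 3621.0 + 216.37*I)
D - 1*37004 = (3621 + 153*I*√2) - 1*37004 = (3621 + 153*I*√2) - 37004 = -33383 + 153*I*√2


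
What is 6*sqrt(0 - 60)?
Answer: 12*I*sqrt(15) ≈ 46.476*I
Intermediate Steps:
6*sqrt(0 - 60) = 6*sqrt(-60) = 6*(2*I*sqrt(15)) = 12*I*sqrt(15)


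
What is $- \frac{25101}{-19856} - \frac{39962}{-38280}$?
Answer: $\frac{7561861}{3276240} \approx 2.3081$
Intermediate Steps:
$- \frac{25101}{-19856} - \frac{39962}{-38280} = \left(-25101\right) \left(- \frac{1}{19856}\right) - - \frac{689}{660} = \frac{25101}{19856} + \frac{689}{660} = \frac{7561861}{3276240}$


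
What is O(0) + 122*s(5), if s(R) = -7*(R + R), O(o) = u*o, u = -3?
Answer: -8540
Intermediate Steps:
O(o) = -3*o
s(R) = -14*R
O(0) + 122*s(5) = -3*0 + 122*(-14*5) = 0 + 122*(-70) = 0 - 8540 = -8540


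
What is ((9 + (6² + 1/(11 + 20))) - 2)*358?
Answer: 477572/31 ≈ 15406.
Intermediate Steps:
((9 + (6² + 1/(11 + 20))) - 2)*358 = ((9 + (36 + 1/31)) - 2)*358 = ((9 + 1117/31) - 2)*358 = (1396/31 - 2)*358 = (1334/31)*358 = 477572/31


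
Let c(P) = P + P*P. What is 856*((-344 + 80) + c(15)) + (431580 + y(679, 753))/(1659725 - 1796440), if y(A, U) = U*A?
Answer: -2809615827/136715 ≈ -20551.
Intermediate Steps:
y(A, U) = A*U
c(P) = P + P²
856*((-344 + 80) + c(15)) + (431580 + y(679, 753))/(1659725 - 1796440) = 856*((-344 + 80) + 15*(1 + 15)) + (431580 + 679*753)/(1659725 - 1796440) = 856*(-264 + 15*16) + (431580 + 511287)/(-136715) = 856*(-264 + 240) + 942867*(-1/136715) = 856*(-24) - 942867/136715 = -20544 - 942867/136715 = -2809615827/136715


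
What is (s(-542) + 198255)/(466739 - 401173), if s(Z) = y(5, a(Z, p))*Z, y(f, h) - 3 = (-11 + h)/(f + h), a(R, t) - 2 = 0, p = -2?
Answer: 1381281/458962 ≈ 3.0096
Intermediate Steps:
a(R, t) = 2 (a(R, t) = 2 + 0 = 2)
y(f, h) = 3 + (-11 + h)/(f + h)
s(Z) = 12*Z/7 (s(Z) = ((-11 + 3*5 + 4*2)/(5 + 2))*Z = ((-11 + 15 + 8)/7)*Z = ((1/7)*12)*Z = 12*Z/7)
(s(-542) + 198255)/(466739 - 401173) = ((12/7)*(-542) + 198255)/(466739 - 401173) = (-6504/7 + 198255)/65566 = (1381281/7)*(1/65566) = 1381281/458962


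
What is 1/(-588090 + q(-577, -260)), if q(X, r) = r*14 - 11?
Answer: -1/591741 ≈ -1.6899e-6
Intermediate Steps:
q(X, r) = -11 + 14*r (q(X, r) = 14*r - 11 = -11 + 14*r)
1/(-588090 + q(-577, -260)) = 1/(-588090 + (-11 + 14*(-260))) = 1/(-588090 + (-11 - 3640)) = 1/(-588090 - 3651) = 1/(-591741) = -1/591741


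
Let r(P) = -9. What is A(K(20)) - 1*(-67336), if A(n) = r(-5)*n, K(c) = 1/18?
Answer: 134671/2 ≈ 67336.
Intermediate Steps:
K(c) = 1/18
A(n) = -9*n
A(K(20)) - 1*(-67336) = -9*1/18 - 1*(-67336) = -½ + 67336 = 134671/2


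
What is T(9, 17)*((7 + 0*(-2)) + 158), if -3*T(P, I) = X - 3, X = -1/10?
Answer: 341/2 ≈ 170.50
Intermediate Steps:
X = -⅒ (X = -1*⅒ = -⅒ ≈ -0.10000)
T(P, I) = 31/30 (T(P, I) = -(-⅒ - 3)/3 = -⅓*(-31/10) = 31/30)
T(9, 17)*((7 + 0*(-2)) + 158) = 31*((7 + 0*(-2)) + 158)/30 = 31*((7 + 0) + 158)/30 = 31*(7 + 158)/30 = (31/30)*165 = 341/2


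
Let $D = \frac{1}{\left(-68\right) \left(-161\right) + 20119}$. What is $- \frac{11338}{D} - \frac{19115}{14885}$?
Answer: $- \frac{1048611475965}{2977} \approx -3.5224 \cdot 10^{8}$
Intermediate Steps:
$D = \frac{1}{31067}$ ($D = \frac{1}{10948 + 20119} = \frac{1}{31067} \approx 3.2188 \cdot 10^{-5}$)
$- \frac{11338}{D} - \frac{19115}{14885} = - 11338 \frac{1}{\frac{1}{31067}} - \frac{19115}{14885} = \left(-11338\right) 31067 - \frac{3823}{2977} = -352237646 - \frac{3823}{2977} = - \frac{1048611475965}{2977}$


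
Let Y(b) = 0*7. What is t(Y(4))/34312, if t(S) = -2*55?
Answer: -55/17156 ≈ -0.0032059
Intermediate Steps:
Y(b) = 0
t(S) = -110
t(Y(4))/34312 = -110/34312 = -110*1/34312 = -55/17156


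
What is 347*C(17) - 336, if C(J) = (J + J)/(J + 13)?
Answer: 859/15 ≈ 57.267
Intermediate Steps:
C(J) = 2*J/(13 + J) (C(J) = (2*J)/(13 + J) = 2*J/(13 + J))
347*C(17) - 336 = 347*(2*17/(13 + 17)) - 336 = 347*(2*17/30) - 336 = 347*(2*17*(1/30)) - 336 = 347*(17/15) - 336 = 5899/15 - 336 = 859/15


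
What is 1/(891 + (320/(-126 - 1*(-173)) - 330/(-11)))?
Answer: 47/43607 ≈ 0.0010778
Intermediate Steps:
1/(891 + (320/(-126 - 1*(-173)) - 330/(-11))) = 1/(891 + (320/(-126 + 173) - 330*(-1/11))) = 1/(891 + (320/47 + 30)) = 1/(891 + 1730/47) = 1/(43607/47) = 47/43607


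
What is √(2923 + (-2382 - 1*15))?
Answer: √526 ≈ 22.935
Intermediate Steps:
√(2923 + (-2382 - 1*15)) = √(2923 + (-2382 - 15)) = √(2923 - 2397) = √526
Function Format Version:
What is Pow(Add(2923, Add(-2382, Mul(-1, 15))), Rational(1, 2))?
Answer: Pow(526, Rational(1, 2)) ≈ 22.935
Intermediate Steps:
Pow(Add(2923, Add(-2382, Mul(-1, 15))), Rational(1, 2)) = Pow(Add(2923, Add(-2382, -15)), Rational(1, 2)) = Pow(Add(2923, -2397), Rational(1, 2)) = Pow(526, Rational(1, 2))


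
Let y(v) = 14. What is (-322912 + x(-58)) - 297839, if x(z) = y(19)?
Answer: -620737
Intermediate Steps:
x(z) = 14
(-322912 + x(-58)) - 297839 = (-322912 + 14) - 297839 = -322898 - 297839 = -620737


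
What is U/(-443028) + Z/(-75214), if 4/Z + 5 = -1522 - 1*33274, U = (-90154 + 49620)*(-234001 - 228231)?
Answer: -6130274102256260690/144954465003699 ≈ -42291.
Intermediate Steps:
U = 18736111888 (U = -40534*(-462232) = 18736111888)
Z = -4/34801 (Z = 4/(-5 + (-1522 - 1*33274)) = 4/(-5 + (-1522 - 33274)) = 4/(-5 - 34796) = 4/(-34801) = 4*(-1/34801) = -4/34801 ≈ -0.00011494)
U/(-443028) + Z/(-75214) = 18736111888/(-443028) - 4/34801/(-75214) = 18736111888*(-1/443028) - 4/34801*(-1/75214) = -4684027972/110757 + 2/1308761207 = -6130274102256260690/144954465003699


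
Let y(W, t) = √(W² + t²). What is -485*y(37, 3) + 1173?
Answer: 1173 - 485*√1378 ≈ -16831.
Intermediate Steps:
-485*y(37, 3) + 1173 = -485*√(37² + 3²) + 1173 = -485*√(1369 + 9) + 1173 = -485*√1378 + 1173 = 1173 - 485*√1378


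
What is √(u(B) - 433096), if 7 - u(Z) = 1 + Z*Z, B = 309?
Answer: I*√528571 ≈ 727.03*I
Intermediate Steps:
u(Z) = 6 - Z² (u(Z) = 7 - (1 + Z*Z) = 7 - (1 + Z²) = 7 + (-1 - Z²) = 6 - Z²)
√(u(B) - 433096) = √((6 - 1*309²) - 433096) = √((6 - 1*95481) - 433096) = √((6 - 95481) - 433096) = √(-95475 - 433096) = √(-528571) = I*√528571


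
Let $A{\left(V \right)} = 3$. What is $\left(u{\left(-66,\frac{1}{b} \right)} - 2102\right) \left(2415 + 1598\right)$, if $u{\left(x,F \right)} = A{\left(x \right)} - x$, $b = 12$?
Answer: $-8158429$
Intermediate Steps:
$u{\left(x,F \right)} = 3 - x$
$\left(u{\left(-66,\frac{1}{b} \right)} - 2102\right) \left(2415 + 1598\right) = \left(\left(3 - -66\right) - 2102\right) \left(2415 + 1598\right) = \left(\left(3 + 66\right) - 2102\right) 4013 = \left(69 - 2102\right) 4013 = \left(-2033\right) 4013 = -8158429$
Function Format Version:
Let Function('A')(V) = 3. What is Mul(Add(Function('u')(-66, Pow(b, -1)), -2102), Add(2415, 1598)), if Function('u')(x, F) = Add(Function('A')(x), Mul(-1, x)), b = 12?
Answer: -8158429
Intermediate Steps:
Function('u')(x, F) = Add(3, Mul(-1, x))
Mul(Add(Function('u')(-66, Pow(b, -1)), -2102), Add(2415, 1598)) = Mul(Add(Add(3, Mul(-1, -66)), -2102), Add(2415, 1598)) = Mul(Add(Add(3, 66), -2102), 4013) = Mul(Add(69, -2102), 4013) = Mul(-2033, 4013) = -8158429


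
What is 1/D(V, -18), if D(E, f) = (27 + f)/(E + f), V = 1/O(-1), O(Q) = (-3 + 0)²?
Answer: -161/81 ≈ -1.9877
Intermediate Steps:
O(Q) = 9 (O(Q) = (-3)² = 9)
V = ⅑ (V = 1/9 = ⅑ ≈ 0.11111)
D(E, f) = (27 + f)/(E + f)
1/D(V, -18) = 1/((27 - 18)/(⅑ - 18)) = 1/(9/(-161/9)) = 1/(-9/161*9) = 1/(-81/161) = -161/81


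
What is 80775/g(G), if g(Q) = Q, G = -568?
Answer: -80775/568 ≈ -142.21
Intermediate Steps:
80775/g(G) = 80775/(-568) = 80775*(-1/568) = -80775/568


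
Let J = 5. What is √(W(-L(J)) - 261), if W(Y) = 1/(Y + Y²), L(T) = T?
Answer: I*√26095/10 ≈ 16.154*I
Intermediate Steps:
√(W(-L(J)) - 261) = √(1/(((-1*5))*(1 - 1*5)) - 261) = √(1/((-5)*(1 - 5)) - 261) = √(-⅕/(-4) - 261) = √(-⅕*(-¼) - 261) = √(1/20 - 261) = √(-5219/20) = I*√26095/10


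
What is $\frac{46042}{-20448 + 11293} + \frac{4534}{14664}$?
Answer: $- \frac{316825559}{67124460} \approx -4.72$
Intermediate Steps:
$\frac{46042}{-20448 + 11293} + \frac{4534}{14664} = \frac{46042}{-9155} + 4534 \cdot \frac{1}{14664} = 46042 \left(- \frac{1}{9155}\right) + \frac{2267}{7332} = - \frac{46042}{9155} + \frac{2267}{7332} = - \frac{316825559}{67124460}$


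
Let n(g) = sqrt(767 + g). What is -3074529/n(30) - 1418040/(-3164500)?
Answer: 70902/158225 - 3074529*sqrt(797)/797 ≈ -1.0891e+5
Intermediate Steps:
-3074529/n(30) - 1418040/(-3164500) = -3074529/sqrt(767 + 30) - 1418040/(-3164500) = -3074529*sqrt(797)/797 - 1418040*(-1/3164500) = -3074529*sqrt(797)/797 + 70902/158225 = 70902/158225 - 3074529*sqrt(797)/797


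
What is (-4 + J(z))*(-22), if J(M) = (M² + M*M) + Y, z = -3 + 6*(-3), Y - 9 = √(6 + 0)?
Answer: -19514 - 22*√6 ≈ -19568.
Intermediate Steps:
Y = 9 + √6 (Y = 9 + √(6 + 0) = 9 + √6 ≈ 11.449)
z = -21 (z = -3 - 18 = -21)
J(M) = 9 + √6 + 2*M² (J(M) = (M² + M*M) + (9 + √6) = (M² + M²) + (9 + √6) = 2*M² + (9 + √6) = 9 + √6 + 2*M²)
(-4 + J(z))*(-22) = (-4 + (9 + √6 + 2*(-21)²))*(-22) = (-4 + (9 + √6 + 2*441))*(-22) = (-4 + (9 + √6 + 882))*(-22) = (-4 + (891 + √6))*(-22) = (887 + √6)*(-22) = -19514 - 22*√6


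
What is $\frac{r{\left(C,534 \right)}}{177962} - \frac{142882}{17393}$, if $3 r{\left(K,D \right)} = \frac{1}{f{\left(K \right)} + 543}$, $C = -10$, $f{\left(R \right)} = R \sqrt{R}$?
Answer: $- \frac{7522720113576783}{915739358283034} + \frac{5 i \sqrt{10}}{78974819607} \approx -8.2149 + 2.0021 \cdot 10^{-10} i$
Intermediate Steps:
$f{\left(R \right)} = R^{\frac{3}{2}}$
$r{\left(K,D \right)} = \frac{1}{3 \left(543 + K^{\frac{3}{2}}\right)}$ ($r{\left(K,D \right)} = \frac{1}{3 \left(K^{\frac{3}{2}} + 543\right)} = \frac{1}{3 \left(543 + K^{\frac{3}{2}}\right)}$)
$\frac{r{\left(C,534 \right)}}{177962} - \frac{142882}{17393} = \frac{\frac{1}{3} \frac{1}{543 + \left(-10\right)^{\frac{3}{2}}}}{177962} - \frac{142882}{17393} = \frac{1}{3 \left(543 - 10 i \sqrt{10}\right)} \frac{1}{177962} - \frac{142882}{17393} = \frac{1}{533886 \left(543 - 10 i \sqrt{10}\right)} - \frac{142882}{17393} = - \frac{142882}{17393} + \frac{1}{533886 \left(543 - 10 i \sqrt{10}\right)}$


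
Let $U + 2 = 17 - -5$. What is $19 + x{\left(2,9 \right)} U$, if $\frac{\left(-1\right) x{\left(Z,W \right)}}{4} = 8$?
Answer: $-621$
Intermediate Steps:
$x{\left(Z,W \right)} = -32$ ($x{\left(Z,W \right)} = \left(-4\right) 8 = -32$)
$U = 20$ ($U = -2 + \left(17 - -5\right) = -2 + \left(17 + 5\right) = -2 + 22 = 20$)
$19 + x{\left(2,9 \right)} U = 19 - 640 = -621$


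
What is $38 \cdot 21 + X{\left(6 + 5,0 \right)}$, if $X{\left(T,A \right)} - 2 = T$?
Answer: $811$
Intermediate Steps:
$X{\left(T,A \right)} = 2 + T$
$38 \cdot 21 + X{\left(6 + 5,0 \right)} = 38 \cdot 21 + \left(2 + \left(6 + 5\right)\right) = 798 + \left(2 + 11\right) = 798 + 13 = 811$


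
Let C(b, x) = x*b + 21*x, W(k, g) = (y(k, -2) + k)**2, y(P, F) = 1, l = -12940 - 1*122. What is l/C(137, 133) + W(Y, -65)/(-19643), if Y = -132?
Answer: -44085580/29484143 ≈ -1.4952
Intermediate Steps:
l = -13062 (l = -12940 - 122 = -13062)
W(k, g) = (1 + k)**2
C(b, x) = 21*x + b*x (C(b, x) = b*x + 21*x = 21*x + b*x)
l/C(137, 133) + W(Y, -65)/(-19643) = -13062*1/(133*(21 + 137)) + (1 - 132)**2/(-19643) = -13062/(133*158) + (-131)**2*(-1/19643) = -13062/21014 + 17161*(-1/19643) = -13062*1/21014 - 17161/19643 = -933/1501 - 17161/19643 = -44085580/29484143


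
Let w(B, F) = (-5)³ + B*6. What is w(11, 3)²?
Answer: 3481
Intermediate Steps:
w(B, F) = -125 + 6*B
w(11, 3)² = (-125 + 6*11)² = (-125 + 66)² = (-59)² = 3481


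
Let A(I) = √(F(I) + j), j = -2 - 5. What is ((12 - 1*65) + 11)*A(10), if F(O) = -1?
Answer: -84*I*√2 ≈ -118.79*I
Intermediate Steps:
j = -7
A(I) = 2*I*√2 (A(I) = √(-1 - 7) = √(-8) = 2*I*√2)
((12 - 1*65) + 11)*A(10) = ((12 - 1*65) + 11)*(2*I*√2) = ((12 - 65) + 11)*(2*I*√2) = (-53 + 11)*(2*I*√2) = -84*I*√2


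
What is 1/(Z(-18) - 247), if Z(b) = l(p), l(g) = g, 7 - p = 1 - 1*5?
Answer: -1/236 ≈ -0.0042373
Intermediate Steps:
p = 11 (p = 7 - (1 - 1*5) = 7 - (1 - 5) = 7 - 1*(-4) = 7 + 4 = 11)
Z(b) = 11
1/(Z(-18) - 247) = 1/(11 - 247) = 1/(-236) = -1/236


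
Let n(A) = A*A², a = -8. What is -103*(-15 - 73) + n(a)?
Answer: 8552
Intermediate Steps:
n(A) = A³
-103*(-15 - 73) + n(a) = -103*(-15 - 73) + (-8)³ = -103*(-88) - 512 = 9064 - 512 = 8552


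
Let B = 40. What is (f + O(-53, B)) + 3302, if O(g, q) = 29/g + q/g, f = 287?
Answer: 190148/53 ≈ 3587.7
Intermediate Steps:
(f + O(-53, B)) + 3302 = (287 + (29 + 40)/(-53)) + 3302 = (287 - 1/53*69) + 3302 = (287 - 69/53) + 3302 = 15142/53 + 3302 = 190148/53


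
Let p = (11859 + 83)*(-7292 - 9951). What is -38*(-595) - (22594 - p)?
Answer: -205915890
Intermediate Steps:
p = -205915906 (p = 11942*(-17243) = -205915906)
-38*(-595) - (22594 - p) = -38*(-595) - (22594 - 1*(-205915906)) = 22610 - (22594 + 205915906) = 22610 - 1*205938500 = 22610 - 205938500 = -205915890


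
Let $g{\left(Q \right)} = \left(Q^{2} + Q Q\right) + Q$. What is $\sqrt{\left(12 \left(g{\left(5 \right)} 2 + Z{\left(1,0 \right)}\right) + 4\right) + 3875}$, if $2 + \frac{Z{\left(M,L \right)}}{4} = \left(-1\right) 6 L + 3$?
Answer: $3 \sqrt{583} \approx 72.436$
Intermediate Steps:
$Z{\left(M,L \right)} = 4 - 24 L$ ($Z{\left(M,L \right)} = -8 + 4 \left(\left(-1\right) 6 L + 3\right) = -8 + 4 \left(- 6 L + 3\right) = -8 + 4 \left(3 - 6 L\right) = -8 - \left(-12 + 24 L\right) = 4 - 24 L$)
$g{\left(Q \right)} = Q + 2 Q^{2}$ ($g{\left(Q \right)} = \left(Q^{2} + Q^{2}\right) + Q = 2 Q^{2} + Q = Q + 2 Q^{2}$)
$\sqrt{\left(12 \left(g{\left(5 \right)} 2 + Z{\left(1,0 \right)}\right) + 4\right) + 3875} = \sqrt{\left(12 \left(5 \left(1 + 2 \cdot 5\right) 2 + \left(4 - 0\right)\right) + 4\right) + 3875} = \sqrt{\left(12 \left(5 \left(1 + 10\right) 2 + \left(4 + 0\right)\right) + 4\right) + 3875} = \sqrt{\left(12 \left(5 \cdot 11 \cdot 2 + 4\right) + 4\right) + 3875} = \sqrt{\left(12 \left(55 \cdot 2 + 4\right) + 4\right) + 3875} = \sqrt{\left(12 \left(110 + 4\right) + 4\right) + 3875} = \sqrt{\left(12 \cdot 114 + 4\right) + 3875} = \sqrt{\left(1368 + 4\right) + 3875} = \sqrt{1372 + 3875} = \sqrt{5247} = 3 \sqrt{583}$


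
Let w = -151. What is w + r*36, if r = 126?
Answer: 4385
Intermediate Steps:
w + r*36 = -151 + 126*36 = -151 + 4536 = 4385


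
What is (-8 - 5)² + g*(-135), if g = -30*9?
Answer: 36619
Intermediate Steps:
g = -270
(-8 - 5)² + g*(-135) = (-8 - 5)² - 270*(-135) = (-13)² + 36450 = 169 + 36450 = 36619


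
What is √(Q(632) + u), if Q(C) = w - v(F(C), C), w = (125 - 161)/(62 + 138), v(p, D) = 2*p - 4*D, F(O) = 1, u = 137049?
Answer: √13957482/10 ≈ 373.60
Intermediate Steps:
v(p, D) = -4*D + 2*p
w = -9/50 (w = -36/200 = -36*1/200 = -9/50 ≈ -0.18000)
Q(C) = -109/50 + 4*C (Q(C) = -9/50 - (-4*C + 2*1) = -9/50 - (-4*C + 2) = -9/50 - (2 - 4*C) = -9/50 + (-2 + 4*C) = -109/50 + 4*C)
√(Q(632) + u) = √((-109/50 + 4*632) + 137049) = √((-109/50 + 2528) + 137049) = √(126291/50 + 137049) = √(6978741/50) = √13957482/10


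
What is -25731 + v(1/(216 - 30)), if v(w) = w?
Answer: -4785965/186 ≈ -25731.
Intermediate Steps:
-25731 + v(1/(216 - 30)) = -25731 + 1/(216 - 30) = -25731 + 1/186 = -4785965/186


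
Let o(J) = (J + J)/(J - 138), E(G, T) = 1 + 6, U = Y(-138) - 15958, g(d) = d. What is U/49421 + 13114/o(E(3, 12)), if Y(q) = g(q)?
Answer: -42451120779/345947 ≈ -1.2271e+5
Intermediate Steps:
Y(q) = q
U = -16096 (U = -138 - 15958 = -16096)
E(G, T) = 7
o(J) = 2*J/(-138 + J) (o(J) = (2*J)/(-138 + J) = 2*J/(-138 + J))
U/49421 + 13114/o(E(3, 12)) = -16096/49421 + 13114/((2*7/(-138 + 7))) = -16096*1/49421 + 13114/((2*7/(-131))) = -16096/49421 + 13114/((2*7*(-1/131))) = -16096/49421 + 13114/(-14/131) = -16096/49421 + 13114*(-131/14) = -16096/49421 - 858967/7 = -42451120779/345947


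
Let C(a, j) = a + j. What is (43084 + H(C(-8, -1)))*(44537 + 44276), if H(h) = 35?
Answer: 3829527747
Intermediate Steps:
(43084 + H(C(-8, -1)))*(44537 + 44276) = (43084 + 35)*(44537 + 44276) = 43119*88813 = 3829527747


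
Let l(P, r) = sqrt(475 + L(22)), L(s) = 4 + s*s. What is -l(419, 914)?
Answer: -3*sqrt(107) ≈ -31.032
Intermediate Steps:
L(s) = 4 + s**2
l(P, r) = 3*sqrt(107) (l(P, r) = sqrt(475 + (4 + 22**2)) = sqrt(475 + (4 + 484)) = sqrt(475 + 488) = sqrt(963) = 3*sqrt(107))
-l(419, 914) = -3*sqrt(107)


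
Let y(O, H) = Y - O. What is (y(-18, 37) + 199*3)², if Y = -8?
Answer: 368449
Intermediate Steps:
y(O, H) = -8 - O
(y(-18, 37) + 199*3)² = ((-8 - 1*(-18)) + 199*3)² = ((-8 + 18) + 597)² = (10 + 597)² = 607² = 368449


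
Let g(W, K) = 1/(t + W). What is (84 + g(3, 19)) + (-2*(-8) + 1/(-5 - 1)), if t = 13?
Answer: 4795/48 ≈ 99.896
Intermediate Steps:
g(W, K) = 1/(13 + W)
(84 + g(3, 19)) + (-2*(-8) + 1/(-5 - 1)) = (84 + 1/(13 + 3)) + (-2*(-8) + 1/(-5 - 1)) = (84 + 1/16) + (16 + 1/(-6)) = (84 + 1/16) + (16 - ⅙) = 1345/16 + 95/6 = 4795/48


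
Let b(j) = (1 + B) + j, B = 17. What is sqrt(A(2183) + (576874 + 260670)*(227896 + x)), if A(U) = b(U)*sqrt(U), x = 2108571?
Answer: sqrt(1956893917048 + 2201*sqrt(2183)) ≈ 1.3989e+6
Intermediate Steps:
b(j) = 18 + j (b(j) = (1 + 17) + j = 18 + j)
A(U) = sqrt(U)*(18 + U) (A(U) = (18 + U)*sqrt(U) = sqrt(U)*(18 + U))
sqrt(A(2183) + (576874 + 260670)*(227896 + x)) = sqrt(sqrt(2183)*(18 + 2183) + (576874 + 260670)*(227896 + 2108571)) = sqrt(sqrt(2183)*2201 + 837544*2336467) = sqrt(2201*sqrt(2183) + 1956893917048) = sqrt(1956893917048 + 2201*sqrt(2183))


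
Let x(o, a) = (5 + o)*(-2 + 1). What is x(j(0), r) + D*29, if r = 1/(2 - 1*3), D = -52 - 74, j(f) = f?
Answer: -3659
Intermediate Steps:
D = -126
r = -1 (r = 1/(2 - 3) = 1/(-1) = -1)
x(o, a) = -5 - o (x(o, a) = (5 + o)*(-1) = -5 - o)
x(j(0), r) + D*29 = (-5 - 1*0) - 126*29 = (-5 + 0) - 3654 = -5 - 3654 = -3659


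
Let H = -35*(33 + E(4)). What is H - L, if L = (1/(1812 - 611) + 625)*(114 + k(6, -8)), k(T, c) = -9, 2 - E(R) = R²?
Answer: -79614395/1201 ≈ -66290.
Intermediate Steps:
E(R) = 2 - R²
H = -665 (H = -35*(33 + (2 - 1*4²)) = -35*(33 + (2 - 1*16)) = -35*(33 + (2 - 16)) = -35*(33 - 14) = -35*19 = -665)
L = 78815730/1201 (L = (1/(1812 - 611) + 625)*(114 - 9) = (1/1201 + 625)*105 = (750626/1201)*105 = 78815730/1201 ≈ 65625.)
H - L = -665 - 1*78815730/1201 = -665 - 78815730/1201 = -79614395/1201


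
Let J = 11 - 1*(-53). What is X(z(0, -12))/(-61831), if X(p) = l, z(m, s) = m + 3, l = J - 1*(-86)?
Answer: -150/61831 ≈ -0.0024260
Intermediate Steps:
J = 64 (J = 11 + 53 = 64)
l = 150 (l = 64 - 1*(-86) = 64 + 86 = 150)
z(m, s) = 3 + m
X(p) = 150
X(z(0, -12))/(-61831) = 150/(-61831) = 150*(-1/61831) = -150/61831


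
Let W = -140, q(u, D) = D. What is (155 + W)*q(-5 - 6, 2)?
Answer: 30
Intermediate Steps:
(155 + W)*q(-5 - 6, 2) = (155 - 140)*2 = 15*2 = 30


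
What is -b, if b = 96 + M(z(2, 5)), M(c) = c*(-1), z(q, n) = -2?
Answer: -98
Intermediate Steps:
M(c) = -c
b = 98 (b = 96 - 1*(-2) = 96 + 2 = 98)
-b = -1*98 = -98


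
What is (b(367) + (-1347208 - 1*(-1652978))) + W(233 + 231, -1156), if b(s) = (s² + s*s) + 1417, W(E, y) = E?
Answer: 577029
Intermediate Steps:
b(s) = 1417 + 2*s² (b(s) = (s² + s²) + 1417 = 2*s² + 1417 = 1417 + 2*s²)
(b(367) + (-1347208 - 1*(-1652978))) + W(233 + 231, -1156) = ((1417 + 2*367²) + (-1347208 - 1*(-1652978))) + (233 + 231) = ((1417 + 2*134689) + (-1347208 + 1652978)) + 464 = ((1417 + 269378) + 305770) + 464 = (270795 + 305770) + 464 = 576565 + 464 = 577029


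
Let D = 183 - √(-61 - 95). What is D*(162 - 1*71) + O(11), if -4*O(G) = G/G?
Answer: 66611/4 - 182*I*√39 ≈ 16653.0 - 1136.6*I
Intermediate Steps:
O(G) = -¼ (O(G) = -G/(4*G) = -¼*1 = -¼)
D = 183 - 2*I*√39 (D = 183 - √(-156) = 183 - 2*I*√39 ≈ 183.0 - 12.49*I)
D*(162 - 1*71) + O(11) = (183 - 2*I*√39)*(162 - 1*71) - ¼ = (183 - 2*I*√39)*(162 - 71) - ¼ = (183 - 2*I*√39)*91 - ¼ = (16653 - 182*I*√39) - ¼ = 66611/4 - 182*I*√39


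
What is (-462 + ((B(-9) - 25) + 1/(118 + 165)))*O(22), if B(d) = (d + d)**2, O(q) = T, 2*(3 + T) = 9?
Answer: -69192/283 ≈ -244.49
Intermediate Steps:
T = 3/2 (T = -3 + (1/2)*9 = -3 + 9/2 = 3/2 ≈ 1.5000)
O(q) = 3/2
B(d) = 4*d**2 (B(d) = (2*d)**2 = 4*d**2)
(-462 + ((B(-9) - 25) + 1/(118 + 165)))*O(22) = (-462 + ((4*(-9)**2 - 25) + 1/(118 + 165)))*(3/2) = (-462 + ((4*81 - 25) + 1/283))*(3/2) = (-462 + ((324 - 25) + 1/283))*(3/2) = (-462 + (299 + 1/283))*(3/2) = (-462 + 84618/283)*(3/2) = -46128/283*3/2 = -69192/283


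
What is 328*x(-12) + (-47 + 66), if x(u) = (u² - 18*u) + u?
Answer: 114163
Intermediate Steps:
x(u) = u² - 17*u
328*x(-12) + (-47 + 66) = 328*(-12*(-17 - 12)) + (-47 + 66) = 328*(-12*(-29)) + 19 = 328*348 + 19 = 114144 + 19 = 114163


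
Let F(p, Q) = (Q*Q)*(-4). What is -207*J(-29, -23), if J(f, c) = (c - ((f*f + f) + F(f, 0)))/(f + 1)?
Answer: -172845/28 ≈ -6173.0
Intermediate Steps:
F(p, Q) = -4*Q² (F(p, Q) = Q²*(-4) = -4*Q²)
J(f, c) = (c - f - f²)/(1 + f) (J(f, c) = (c - ((f*f + f) - 4*0²))/(f + 1) = (c - ((f² + f) - 4*0))/(1 + f) = (c - ((f + f²) + 0))/(1 + f) = (c - (f + f²))/(1 + f) = (c + (-f - f²))/(1 + f) = (c - f - f²)/(1 + f))
-207*J(-29, -23) = -207*(-23 - 1*(-29) - 1*(-29)²)/(1 - 29) = -207*(-23 + 29 - 1*841)/(-28) = -(-207)*(-23 + 29 - 841)/28 = -(-207)*(-835)/28 = -207*835/28 = -172845/28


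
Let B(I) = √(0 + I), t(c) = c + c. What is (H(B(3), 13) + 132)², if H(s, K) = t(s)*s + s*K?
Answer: 19551 + 3588*√3 ≈ 25766.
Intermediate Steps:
t(c) = 2*c
B(I) = √I
H(s, K) = 2*s² + K*s (H(s, K) = (2*s)*s + s*K = 2*s² + K*s)
(H(B(3), 13) + 132)² = (√3*(13 + 2*√3) + 132)² = (132 + √3*(13 + 2*√3))²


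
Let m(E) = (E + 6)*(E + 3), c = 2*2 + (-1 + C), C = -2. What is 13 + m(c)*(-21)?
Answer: -575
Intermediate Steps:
c = 1 (c = 2*2 + (-1 - 2) = 4 - 3 = 1)
m(E) = (3 + E)*(6 + E) (m(E) = (6 + E)*(3 + E) = (3 + E)*(6 + E))
13 + m(c)*(-21) = 13 + (18 + 1² + 9*1)*(-21) = 13 + (18 + 1 + 9)*(-21) = 13 + 28*(-21) = 13 - 588 = -575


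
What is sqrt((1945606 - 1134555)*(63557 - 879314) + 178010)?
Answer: I*sqrt(661620352597) ≈ 8.134e+5*I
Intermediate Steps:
sqrt((1945606 - 1134555)*(63557 - 879314) + 178010) = sqrt(811051*(-815757) + 178010) = sqrt(-661620530607 + 178010) = sqrt(-661620352597) = I*sqrt(661620352597)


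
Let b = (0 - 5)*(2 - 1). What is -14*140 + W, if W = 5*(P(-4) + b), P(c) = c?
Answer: -2005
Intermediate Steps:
b = -5 (b = -5*1 = -5)
W = -45 (W = 5*(-4 - 5) = 5*(-9) = -45)
-14*140 + W = -14*140 - 45 = -1960 - 45 = -2005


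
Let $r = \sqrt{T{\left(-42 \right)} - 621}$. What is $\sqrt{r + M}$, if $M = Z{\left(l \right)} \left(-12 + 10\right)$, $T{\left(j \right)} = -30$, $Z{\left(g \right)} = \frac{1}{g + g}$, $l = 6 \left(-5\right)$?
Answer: $\frac{\sqrt{30 + 900 i \sqrt{651}}}{30} \approx 3.5741 + 3.5694 i$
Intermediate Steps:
$l = -30$
$Z{\left(g \right)} = \frac{1}{2 g}$
$M = \frac{1}{30}$ ($M = \frac{1}{2 \left(-30\right)} \left(-12 + 10\right) = \frac{1}{2} \left(- \frac{1}{30}\right) \left(-2\right) = \left(- \frac{1}{60}\right) \left(-2\right) = \frac{1}{30} \approx 0.033333$)
$r = i \sqrt{651}$ ($r = \sqrt{-30 - 621} = \sqrt{-651} = i \sqrt{651} \approx 25.515 i$)
$\sqrt{r + M} = \sqrt{i \sqrt{651} + \frac{1}{30}} = \sqrt{\frac{1}{30} + i \sqrt{651}}$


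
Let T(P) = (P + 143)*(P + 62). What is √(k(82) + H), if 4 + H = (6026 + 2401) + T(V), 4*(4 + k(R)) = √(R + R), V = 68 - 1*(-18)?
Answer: √(169244 + 2*√41)/2 ≈ 205.70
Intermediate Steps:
V = 86 (V = 68 + 18 = 86)
k(R) = -4 + √2*√R/4 (k(R) = -4 + √(R + R)/4 = -4 + √(2*R)/4 = -4 + (√2*√R)/4 = -4 + √2*√R/4)
T(P) = (62 + P)*(143 + P) (T(P) = (143 + P)*(62 + P) = (62 + P)*(143 + P))
H = 42315 (H = -4 + ((6026 + 2401) + (8866 + 86² + 205*86)) = -4 + (8427 + (8866 + 7396 + 17630)) = -4 + (8427 + 33892) = -4 + 42319 = 42315)
√(k(82) + H) = √((-4 + √2*√82/4) + 42315) = √((-4 + √41/2) + 42315) = √(42311 + √41/2)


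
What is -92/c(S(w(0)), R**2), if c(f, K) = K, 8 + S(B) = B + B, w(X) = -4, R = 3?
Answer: -92/9 ≈ -10.222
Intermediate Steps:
S(B) = -8 + 2*B (S(B) = -8 + (B + B) = -8 + 2*B)
-92/c(S(w(0)), R**2) = -92/(3**2) = -92/9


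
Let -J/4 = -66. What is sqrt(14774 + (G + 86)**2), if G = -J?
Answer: 3*sqrt(5162) ≈ 215.54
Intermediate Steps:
J = 264 (J = -4*(-66) = 264)
G = -264 (G = -1*264 = -264)
sqrt(14774 + (G + 86)**2) = sqrt(14774 + (-264 + 86)**2) = sqrt(14774 + (-178)**2) = sqrt(14774 + 31684) = sqrt(46458) = 3*sqrt(5162)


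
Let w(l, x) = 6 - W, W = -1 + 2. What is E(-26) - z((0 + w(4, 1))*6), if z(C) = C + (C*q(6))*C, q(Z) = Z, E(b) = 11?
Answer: -5419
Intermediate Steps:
W = 1
w(l, x) = 5 (w(l, x) = 6 - 1*1 = 6 - 1 = 5)
z(C) = C + 6*C**2 (z(C) = C + (C*6)*C = C + (6*C)*C = C + 6*C**2)
E(-26) - z((0 + w(4, 1))*6) = 11 - (0 + 5)*6*(1 + 6*((0 + 5)*6)) = 11 - 5*6*(1 + 6*(5*6)) = 11 - 30*(1 + 6*30) = 11 - 30*(1 + 180) = 11 - 30*181 = 11 - 1*5430 = 11 - 5430 = -5419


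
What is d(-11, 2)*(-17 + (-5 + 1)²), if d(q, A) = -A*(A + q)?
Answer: -18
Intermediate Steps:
d(q, A) = -A*(A + q)
d(-11, 2)*(-17 + (-5 + 1)²) = (-1*2*(2 - 11))*(-17 + (-5 + 1)²) = (-1*2*(-9))*(-17 + (-4)²) = 18*(-17 + 16) = 18*(-1) = -18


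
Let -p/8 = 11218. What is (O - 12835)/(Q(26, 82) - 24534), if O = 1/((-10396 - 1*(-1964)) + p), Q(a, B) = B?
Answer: 1260088961/2400599552 ≈ 0.52491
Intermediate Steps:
p = -89744 (p = -8*11218 = -89744)
O = -1/98176 (O = 1/((-10396 - 1*(-1964)) - 89744) = 1/((-10396 + 1964) - 89744) = 1/(-8432 - 89744) = 1/(-98176) = -1/98176 ≈ -1.0186e-5)
(O - 12835)/(Q(26, 82) - 24534) = (-1/98176 - 12835)/(82 - 24534) = -1260088961/98176/(-24452) = -1260088961/98176*(-1/24452) = 1260088961/2400599552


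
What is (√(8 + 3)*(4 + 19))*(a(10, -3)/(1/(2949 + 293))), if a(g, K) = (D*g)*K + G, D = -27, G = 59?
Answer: 64797854*√11 ≈ 2.1491e+8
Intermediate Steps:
a(g, K) = 59 - 27*K*g (a(g, K) = (-27*g)*K + 59 = -27*K*g + 59 = 59 - 27*K*g)
(√(8 + 3)*(4 + 19))*(a(10, -3)/(1/(2949 + 293))) = (√(8 + 3)*(4 + 19))*((59 - 27*(-3)*10)/(1/(2949 + 293))) = (√11*23)*((59 + 810)/(1/3242)) = (23*√11)*(869/(1/3242)) = (23*√11)*(869*3242) = (23*√11)*2817298 = 64797854*√11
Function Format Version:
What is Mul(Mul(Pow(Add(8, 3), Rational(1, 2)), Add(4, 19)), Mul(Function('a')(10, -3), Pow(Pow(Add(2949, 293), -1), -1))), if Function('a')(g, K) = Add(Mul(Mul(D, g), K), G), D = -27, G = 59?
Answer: Mul(64797854, Pow(11, Rational(1, 2))) ≈ 2.1491e+8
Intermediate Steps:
Function('a')(g, K) = Add(59, Mul(-27, K, g)) (Function('a')(g, K) = Add(Mul(Mul(-27, g), K), 59) = Add(Mul(-27, K, g), 59) = Add(59, Mul(-27, K, g)))
Mul(Mul(Pow(Add(8, 3), Rational(1, 2)), Add(4, 19)), Mul(Function('a')(10, -3), Pow(Pow(Add(2949, 293), -1), -1))) = Mul(Mul(Pow(Add(8, 3), Rational(1, 2)), Add(4, 19)), Mul(Add(59, Mul(-27, -3, 10)), Pow(Pow(Add(2949, 293), -1), -1))) = Mul(Mul(Pow(11, Rational(1, 2)), 23), Mul(Add(59, 810), Pow(Pow(3242, -1), -1))) = Mul(Mul(23, Pow(11, Rational(1, 2))), Mul(869, Pow(Rational(1, 3242), -1))) = Mul(Mul(23, Pow(11, Rational(1, 2))), Mul(869, 3242)) = Mul(Mul(23, Pow(11, Rational(1, 2))), 2817298) = Mul(64797854, Pow(11, Rational(1, 2)))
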